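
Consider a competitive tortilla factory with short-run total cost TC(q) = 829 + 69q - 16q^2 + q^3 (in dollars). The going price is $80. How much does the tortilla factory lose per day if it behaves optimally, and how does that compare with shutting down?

Profit = -$103 at q = 11

AVC = 69 - 16q + q^2; min AVC = $5 at q = 8. Since P = $80 ≥ min AVC, the firm produces.
With MC = 69 - 32q + 3q^2, P = MC on the upward-sloping part at q* = 11.
TR = 80·11 = 880. TC = 829 + 154 = 983. Profit = 880 − 983 = -$103.
Shutting down would mean losing the fixed cost of $829, so operating at a loss of $103 is better by $726.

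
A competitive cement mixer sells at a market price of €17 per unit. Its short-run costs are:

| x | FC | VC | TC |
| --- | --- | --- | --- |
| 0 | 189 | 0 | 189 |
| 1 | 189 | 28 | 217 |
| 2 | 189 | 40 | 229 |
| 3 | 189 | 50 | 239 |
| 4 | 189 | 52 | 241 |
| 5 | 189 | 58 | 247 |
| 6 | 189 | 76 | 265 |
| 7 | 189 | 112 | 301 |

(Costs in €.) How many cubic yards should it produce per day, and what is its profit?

x = 5; profit = -€162

Compute π = P·x − TC at each output: x=0: -189; x=1: -200; x=2: -195; x=3: -188; x=4: -173; x=5: -162; x=6: -163; x=7: -182.
Profit is maximized at x = 5. AVC there is 58/5 = €11.60 ≤ P, so producing beats shutting down (which would give -€189).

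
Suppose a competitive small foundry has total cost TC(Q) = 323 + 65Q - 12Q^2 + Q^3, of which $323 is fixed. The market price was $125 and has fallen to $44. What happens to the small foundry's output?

MC = 65 - 24Q + 3Q^2; the shutdown threshold is min AVC = $29 (at Q = 6).
With P = $125 above the shutdown price, P = MC gives Q = 10.
At P = $44 ≥ min AVC, set P = MC: Q = 7. The firm stays open but cuts output.

Output falls from 10 to 7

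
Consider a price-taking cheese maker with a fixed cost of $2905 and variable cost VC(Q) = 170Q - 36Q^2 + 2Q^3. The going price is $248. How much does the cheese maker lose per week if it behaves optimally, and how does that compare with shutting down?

Profit = -$201 at Q = 13

AVC = 170 - 36Q + 2Q^2; min AVC = $8 at Q = 9. Since P = $248 ≥ min AVC, the firm produces.
With MC = 170 - 72Q + 6Q^2, P = MC on the upward-sloping part at Q* = 13.
TR = 248·13 = 3224. TC = 2905 + 520 = 3425. Profit = 3224 − 3425 = -$201.
That loss of $201 beats the $2905 the firm would lose by shutting down; producing recovers $2704 of fixed cost.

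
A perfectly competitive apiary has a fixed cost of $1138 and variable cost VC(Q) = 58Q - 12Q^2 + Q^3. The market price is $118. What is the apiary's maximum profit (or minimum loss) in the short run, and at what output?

Profit = -$338 at Q = 10

AVC = 58 - 12Q + Q^2; min AVC = $22 at Q = 6. Since P = $118 ≥ min AVC, the firm produces.
With MC = 58 - 24Q + 3Q^2, P = MC on the upward-sloping part at Q* = 10.
TR = 118·10 = 1180. TC = 1138 + 380 = 1518. Profit = 1180 − 1518 = -$338.
That loss of $338 beats the $1138 the firm would lose by shutting down; producing recovers $800 of fixed cost.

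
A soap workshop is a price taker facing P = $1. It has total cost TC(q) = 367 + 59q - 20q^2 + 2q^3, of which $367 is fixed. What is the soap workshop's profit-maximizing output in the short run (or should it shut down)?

Variable cost is VC = 59q - 20q^2 + 2q^3, so AVC = VC/q = 59 - 20q + 2q^2 and MC = dTC/dq = 59 - 40q + 6q^2.
The AVC parabola has its vertex at q = 20/4 = 5, where AVC = 59 - 20·5 + 2·5^2 = $9.
P = $1 lies below min AVC = $9; no output level covers variable cost.
Shutting down limits the loss to fixed cost, $367.

Shut down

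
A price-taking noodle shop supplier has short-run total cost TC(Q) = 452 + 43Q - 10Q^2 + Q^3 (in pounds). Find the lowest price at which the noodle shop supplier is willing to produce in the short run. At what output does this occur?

£18 per unit, at Q = 5

The firm shuts down when price falls below the minimum of average variable cost. AVC = VC/Q = 43 - 10Q + Q^2.
At the minimum of AVC, MC = AVC. MC = 43 - 20Q + 3Q^2; setting MC = AVC gives 2Q^2 - 10Q = 0, so Q = 5. min AVC = 18.
The firm shuts down for any P below £18.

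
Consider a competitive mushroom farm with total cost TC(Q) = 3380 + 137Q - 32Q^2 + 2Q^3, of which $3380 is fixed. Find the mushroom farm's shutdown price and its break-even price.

Shutdown price = $9; break-even price = $319

Shutdown price = min AVC. AVC = 137 - 32Q + 2Q^2, with vertex at Q = 8 and minimum $9.
ATC = 3380/Q + 137 - 32Q + 2Q^2. Setting dATC/dQ = −3380/Q^2 − 32 + 4Q = 0 gives Q = 13 (since 4·13^3 − 32·13^2 = 3380).
min ATC = 3380/13 + 137 − 32·13 + 2·13^2 = $319. That is the break-even price.
Between these two prices the firm operates at a loss; above $319 it earns a profit.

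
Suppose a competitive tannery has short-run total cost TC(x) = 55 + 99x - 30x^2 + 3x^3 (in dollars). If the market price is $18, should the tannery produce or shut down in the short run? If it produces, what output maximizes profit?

From TC, MC = TC'(x) = 99 - 60x + 9x^2 and AVC = VC/x = 99 - 30x + 3x^2.
AVC hits its minimum where MC = AVC, at x = 5, giving min AVC = 99 - 30·5 + 3·5^2 = $24.
P = $18 lies below min AVC = $24; no output level covers variable cost.
The firm minimizes its loss by shutting down and losing only its fixed cost of $55.

Shut down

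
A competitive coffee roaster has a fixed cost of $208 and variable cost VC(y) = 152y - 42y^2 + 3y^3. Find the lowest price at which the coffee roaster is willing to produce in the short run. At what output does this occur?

The firm shuts down when price falls below the minimum of average variable cost. AVC = VC/y = 152 - 42y + 3y^2.
dAVC/dy = -42 + 6y = 0 gives y = 7. min AVC = 152 - 42·7 + 3·7^2 = 5.
The firm shuts down for any P below $5.

$5 per unit, at y = 7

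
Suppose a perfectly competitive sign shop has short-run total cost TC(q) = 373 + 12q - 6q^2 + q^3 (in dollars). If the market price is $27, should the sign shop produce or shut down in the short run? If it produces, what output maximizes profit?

Strip out fixed cost: VC = 12q - 6q^2 + q^3. Then AVC = 12 - 6q + q^2 and MC = 12 - 12q + 3q^2.
AVC is minimized where dAVC/dq = -6 + 2q = 0, at q = 3; min AVC = 12 - 6·3 + 3^2 = $3.
P = $27 exceeds min AVC = $3, so the firm stays open.
Set P = MC: 27 = 12 - 12q + 3q^2 → -15 - 12q + 3q^2 = 0. The roots are q = -1 and q = 5; the profit-maximizing output is on the rising part of MC, so q* = 5.
Check: AVC at q = 5 is $7 ≤ P, so revenue covers variable cost.
Profit = P·q − TC = 27·5 − 408 = -$273, a loss, but smaller than the $373 fixed cost the firm would lose by shutting down.

Produce at q = 5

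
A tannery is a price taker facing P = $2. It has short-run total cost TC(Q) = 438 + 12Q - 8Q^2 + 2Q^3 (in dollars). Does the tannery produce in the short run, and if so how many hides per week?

Shut down

Variable cost is VC = 12Q - 8Q^2 + 2Q^3, so AVC = VC/Q = 12 - 8Q + 2Q^2 and MC = dTC/dQ = 12 - 16Q + 6Q^2.
AVC is minimized where dAVC/dQ = -8 + 4Q = 0, at Q = 2; min AVC = 12 - 8·2 + 2·2^2 = $4.
With P < min AVC ($2 < $4), every unit sold adds to the loss.
Shutting down limits the loss to fixed cost, $438.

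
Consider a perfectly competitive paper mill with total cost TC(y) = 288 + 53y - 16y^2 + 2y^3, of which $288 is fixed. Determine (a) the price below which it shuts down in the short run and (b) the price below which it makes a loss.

Shutdown price = $21; break-even price = $77

Shutdown price = min AVC. AVC = 53 - 16y + 2y^2, with vertex at y = 4 and minimum $21.
ATC = 288/y + 53 - 16y + 2y^2. Setting dATC/dy = −288/y^2 − 16 + 4y = 0 gives y = 6 (since 4·6^3 − 16·6^2 = 288).
min ATC = 288/6 + 53 − 16·6 + 2·6^2 = $77. That is the break-even price.
Between these two prices the firm operates at a loss; above $77 it earns a profit.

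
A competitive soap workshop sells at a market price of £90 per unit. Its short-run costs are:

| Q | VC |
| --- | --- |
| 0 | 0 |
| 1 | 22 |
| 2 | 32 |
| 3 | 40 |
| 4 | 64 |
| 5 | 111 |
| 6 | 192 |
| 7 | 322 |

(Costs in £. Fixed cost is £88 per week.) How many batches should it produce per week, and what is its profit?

Profit at each row (π = 90Q − TC): Q=0: -88; Q=1: -20; Q=2: 60; Q=3: 142; Q=4: 208; Q=5: 251; Q=6: 260; Q=7: 220.
Profit is maximized at Q = 6. AVC there is 192/6 = £32 ≤ P, so producing beats shutting down (which would give -£88).

Q = 6; profit = £260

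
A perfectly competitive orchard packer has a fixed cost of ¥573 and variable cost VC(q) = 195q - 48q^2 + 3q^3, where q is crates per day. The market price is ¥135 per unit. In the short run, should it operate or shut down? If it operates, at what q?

Strip out fixed cost: VC = 195q - 48q^2 + 3q^3. Then AVC = 195 - 48q + 3q^2 and MC = 195 - 96q + 9q^2.
AVC hits its minimum where MC = AVC, at q = 8, giving min AVC = 195 - 48·8 + 3·8^2 = ¥3.
Since P = ¥135 ≥ min AVC = ¥3, price covers variable cost and the firm should produce.
P = MC gives 60 - 96q + 9q^2 = 0, with roots 2/3 and 10. Take the larger (rising MC): q* = 10.
Check: AVC at q = 10 is ¥15 ≤ P, so revenue covers variable cost.
Profit = P·q − TC = 135·10 − 723 = ¥627.

Produce at q = 10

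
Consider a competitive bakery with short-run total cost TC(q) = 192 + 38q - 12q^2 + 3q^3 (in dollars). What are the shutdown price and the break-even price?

AVC = 38 - 12q + 3q^2; minimized at q = 2, giving min AVC = $26. That is the shutdown price.
ATC = 192/q + 38 - 12q + 3q^2. Setting dATC/dq = −192/q^2 − 12 + 6q = 0 gives q = 4 (since 6·4^3 − 12·4^2 = 192).
min ATC = 192/4 + 38 − 12·4 + 3·4^2 = $86. That is the break-even price.
Between these two prices the firm operates at a loss; above $86 it earns a profit.

Shutdown price = $26; break-even price = $86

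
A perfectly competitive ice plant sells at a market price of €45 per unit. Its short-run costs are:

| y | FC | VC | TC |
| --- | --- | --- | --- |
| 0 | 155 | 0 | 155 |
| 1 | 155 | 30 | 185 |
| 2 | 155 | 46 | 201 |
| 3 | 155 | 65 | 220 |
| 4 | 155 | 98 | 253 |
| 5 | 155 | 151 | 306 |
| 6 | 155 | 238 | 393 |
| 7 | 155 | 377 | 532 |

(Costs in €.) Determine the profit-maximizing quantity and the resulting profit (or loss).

Tabulate TR − TC: y=0: -155; y=1: -140; y=2: -111; y=3: -85; y=4: -73; y=5: -81; y=6: -123; y=7: -217.
Profit is maximized at y = 4. AVC there is 98/4 = €24.50 ≤ P, so producing beats shutting down (which would give -€155).

y = 4; profit = -€73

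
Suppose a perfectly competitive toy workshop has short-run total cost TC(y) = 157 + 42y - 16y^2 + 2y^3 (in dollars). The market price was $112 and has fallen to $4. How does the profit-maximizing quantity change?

Output falls from 7 to 0 (the firm shuts down)

AVC = 42 - 16y + 2y^2, minimized at y = 4 where min AVC = $10. MC = 42 - 32y + 6y^2.
At P = $112 ≥ min AVC, set P = MC on the rising branch: y = 7.
At P = $4 < min AVC = $10, price no longer covers variable cost at any output, so the firm shuts down: y = 0.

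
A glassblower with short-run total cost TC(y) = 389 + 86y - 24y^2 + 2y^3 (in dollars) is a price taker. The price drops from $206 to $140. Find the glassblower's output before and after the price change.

Output falls from 10 to 9

AVC = 86 - 24y + 2y^2, minimized at y = 6 where min AVC = $14. MC = 86 - 48y + 6y^2.
With P = $206 above the shutdown price, P = MC gives y = 10.
At P = $140 ≥ min AVC, set P = MC: y = 9. The firm stays open but cuts output.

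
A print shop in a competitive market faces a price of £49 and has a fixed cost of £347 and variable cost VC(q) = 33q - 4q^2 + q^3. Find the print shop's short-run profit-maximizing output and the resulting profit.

Profit = -£283 at q = 4

AVC = 33 - 4q + q^2 has its minimum £29 at q = 2; price £49 clears that bar, so the firm operates.
MC = 33 - 8q + 3q^2. Setting P = MC and taking the root on the rising branch gives q* = 4.
TR = 49·4 = 196. TC = 347 + 132 = 479. Profit = 196 − 479 = -£283.
That loss of £283 beats the £347 the firm would lose by shutting down; producing recovers £64 of fixed cost.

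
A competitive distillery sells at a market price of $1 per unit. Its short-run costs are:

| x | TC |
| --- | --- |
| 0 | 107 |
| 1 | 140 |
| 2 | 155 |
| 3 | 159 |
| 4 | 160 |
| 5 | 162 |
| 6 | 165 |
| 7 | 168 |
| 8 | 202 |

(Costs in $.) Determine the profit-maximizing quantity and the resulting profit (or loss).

x = 0 (shut down); profit = -$107

Profit at each row (π = 1x − TC): x=0: -107; x=1: -139; x=2: -153; x=3: -156; x=4: -156; x=5: -157; x=6: -159; x=7: -161; x=8: -194.
Profit is highest at x = 0. Equivalently, the lowest AVC in the table is 61/7 ≈ $8.71 at x = 7, and P = $1 falls below it — price never covers variable cost, so the firm shuts down and loses only its fixed cost.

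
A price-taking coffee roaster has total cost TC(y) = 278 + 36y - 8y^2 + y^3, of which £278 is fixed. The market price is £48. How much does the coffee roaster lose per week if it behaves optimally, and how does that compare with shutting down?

Profit = -£134 at y = 6

AVC = 36 - 8y + y^2; min AVC = £20 at y = 4. Since P = £48 ≥ min AVC, the firm produces.
MC = 36 - 16y + 3y^2. Setting P = MC and taking the root on the rising branch gives y* = 6.
TR = 48·6 = 288. TC = 278 + 144 = 422. Profit = 288 − 422 = -£134.
By producing, the firm covers all variable cost plus £144 of fixed cost; shutting down would lose the full £278.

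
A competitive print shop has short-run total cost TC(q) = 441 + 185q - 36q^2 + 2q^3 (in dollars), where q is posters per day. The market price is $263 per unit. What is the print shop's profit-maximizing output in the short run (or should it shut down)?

Variable cost is VC = 185q - 36q^2 + 2q^3, so AVC = VC/q = 185 - 36q + 2q^2 and MC = dTC/dq = 185 - 72q + 6q^2.
AVC hits its minimum where MC = AVC, at q = 9, giving min AVC = 185 - 36·9 + 2·9^2 = $23.
Since P = $263 ≥ min AVC = $23, price covers variable cost and the firm should produce.
Set P = MC: 263 = 185 - 72q + 6q^2 → -78 - 72q + 6q^2 = 0. The roots are q = -1 and q = 13; the profit-maximizing output is on the rising part of MC, so q* = 13.
Check: AVC at q = 13 is $55 ≤ P, so revenue covers variable cost.
Profit = P·q − TC = 263·13 − 1156 = $2263.

Produce at q = 13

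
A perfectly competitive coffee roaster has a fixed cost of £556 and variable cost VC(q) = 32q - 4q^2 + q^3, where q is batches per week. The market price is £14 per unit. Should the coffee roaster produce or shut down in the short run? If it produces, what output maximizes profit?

Variable cost is VC = 32q - 4q^2 + q^3, so AVC = VC/q = 32 - 4q + q^2 and MC = dTC/dq = 32 - 8q + 3q^2.
AVC is minimized where dAVC/dq = -4 + 2q = 0, at q = 2; min AVC = 32 - 4·2 + 2^2 = £28.
With P < min AVC (£14 < £28), every unit sold adds to the loss.
Best response: produce nothing and absorb the £556 fixed cost.

Shut down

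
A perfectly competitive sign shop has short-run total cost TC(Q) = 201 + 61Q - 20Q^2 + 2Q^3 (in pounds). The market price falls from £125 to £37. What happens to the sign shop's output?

Output falls from 8 to 6

MC = 61 - 40Q + 6Q^2; the shutdown threshold is min AVC = £11 (at Q = 5).
With P = £125 above the shutdown price, P = MC gives Q = 8.
At P = £37 ≥ min AVC, set P = MC: Q = 6. The firm stays open but cuts output.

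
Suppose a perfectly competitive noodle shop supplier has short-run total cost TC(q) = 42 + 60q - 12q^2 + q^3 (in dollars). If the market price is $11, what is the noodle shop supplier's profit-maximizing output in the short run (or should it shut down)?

Shut down

From TC, MC = TC'(q) = 60 - 24q + 3q^2 and AVC = VC/q = 60 - 12q + q^2.
AVC is minimized where dAVC/dq = -12 + 2q = 0, at q = 6; min AVC = 60 - 12·6 + 6^2 = $24.
With P < min AVC ($11 < $24), every unit sold adds to the loss.
Shutting down limits the loss to fixed cost, $42.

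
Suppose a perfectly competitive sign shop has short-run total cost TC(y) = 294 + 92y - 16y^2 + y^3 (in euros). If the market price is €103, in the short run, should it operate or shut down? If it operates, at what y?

Strip out fixed cost: VC = 92y - 16y^2 + y^3. Then AVC = 92 - 16y + y^2 and MC = 92 - 32y + 3y^2.
AVC is minimized where dAVC/dy = -16 + 2y = 0, at y = 8; min AVC = 92 - 16·8 + 8^2 = €28.
P = €103 exceeds min AVC = €28, so the firm stays open.
P = MC gives -11 - 32y + 3y^2 = 0, with roots -1/3 and 11. Take the larger (rising MC): y* = 11.
Check: AVC at y = 11 is €37 ≤ P, so revenue covers variable cost.
Profit = P·y − TC = 103·11 − 701 = €432.

Produce at y = 11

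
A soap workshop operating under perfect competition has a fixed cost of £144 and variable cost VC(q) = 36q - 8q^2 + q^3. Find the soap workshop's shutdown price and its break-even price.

Shutdown price = min AVC. AVC = 36 - 8q + q^2, with vertex at q = 4 and minimum £20.
ATC = 144/q + 36 - 8q + q^2. Setting dATC/dq = −144/q^2 − 8 + 2q = 0 gives q = 6 (since 2·6^3 − 8·6^2 = 144).
min ATC = 144/6 + 36 − 8·6 + 6^2 = £48. That is the break-even price.
For £20 ≤ P < £48 the firm produces at a loss; below £20 it shuts down.

Shutdown price = £20; break-even price = £48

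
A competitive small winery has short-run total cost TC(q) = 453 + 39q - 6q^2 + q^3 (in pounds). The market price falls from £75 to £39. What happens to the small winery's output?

Output falls from 6 to 4

MC = 39 - 12q + 3q^2; the shutdown threshold is min AVC = £30 (at q = 3).
At P = £75 ≥ min AVC, set P = MC on the rising branch: q = 6.
At P = £39 ≥ min AVC, set P = MC: q = 4. The firm stays open but cuts output.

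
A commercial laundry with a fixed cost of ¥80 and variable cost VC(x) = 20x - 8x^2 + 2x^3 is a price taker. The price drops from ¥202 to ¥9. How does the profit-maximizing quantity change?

MC = 20 - 16x + 6x^2; the shutdown threshold is min AVC = ¥12 (at x = 2).
At P = ¥202 ≥ min AVC, set P = MC on the rising branch: x = 7.
At P = ¥9 < min AVC = ¥12, price no longer covers variable cost at any output, so the firm shuts down: x = 0.

Output falls from 7 to 0 (the firm shuts down)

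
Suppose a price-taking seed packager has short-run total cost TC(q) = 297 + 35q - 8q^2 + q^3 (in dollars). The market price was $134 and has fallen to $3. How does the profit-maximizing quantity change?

MC = 35 - 16q + 3q^2; the shutdown threshold is min AVC = $19 (at q = 4).
With P = $134 above the shutdown price, P = MC gives q = 9.
At P = $3 < min AVC = $19, price no longer covers variable cost at any output, so the firm shuts down: q = 0.

Output falls from 9 to 0 (the firm shuts down)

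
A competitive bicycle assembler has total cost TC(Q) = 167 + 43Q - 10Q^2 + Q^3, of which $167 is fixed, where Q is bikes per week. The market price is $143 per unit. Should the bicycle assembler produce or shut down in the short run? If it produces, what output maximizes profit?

Strip out fixed cost: VC = 43Q - 10Q^2 + Q^3. Then AVC = 43 - 10Q + Q^2 and MC = 43 - 20Q + 3Q^2.
AVC hits its minimum where MC = AVC, at Q = 5, giving min AVC = 43 - 10·5 + 5^2 = $18.
Since P = $143 ≥ min AVC = $18, price covers variable cost and the firm should produce.
Solving P = MC: -100 - 20Q + 3Q^2 = 0 ⇒ Q = -10/3 or 10. On the upward-sloping branch, Q* = 10.
Check: AVC at Q = 10 is $43 ≤ P, so revenue covers variable cost.
Profit = P·Q − TC = 143·10 − 597 = $833.

Produce at Q = 10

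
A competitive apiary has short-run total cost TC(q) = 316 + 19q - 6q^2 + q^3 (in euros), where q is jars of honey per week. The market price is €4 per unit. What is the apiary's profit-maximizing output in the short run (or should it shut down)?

Shut down

Strip out fixed cost: VC = 19q - 6q^2 + q^3. Then AVC = 19 - 6q + q^2 and MC = 19 - 12q + 3q^2.
The AVC parabola has its vertex at q = 6/2 = 3, where AVC = 19 - 6·3 + 3^2 = €10.
With P < min AVC (€4 < €10), every unit sold adds to the loss.
Shutting down limits the loss to fixed cost, €316.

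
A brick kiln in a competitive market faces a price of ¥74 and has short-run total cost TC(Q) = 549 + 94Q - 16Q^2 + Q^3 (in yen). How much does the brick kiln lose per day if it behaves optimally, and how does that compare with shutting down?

AVC = 94 - 16Q + Q^2; min AVC = ¥30 at Q = 8. Since P = ¥74 ≥ min AVC, the firm produces.
With MC = 94 - 32Q + 3Q^2, P = MC on the upward-sloping part at Q* = 10.
TR = 74·10 = 740. TC = 549 + 340 = 889. Profit = 740 − 889 = -¥149.
That loss of ¥149 beats the ¥549 the firm would lose by shutting down; producing recovers ¥400 of fixed cost.

Profit = -¥149 at Q = 10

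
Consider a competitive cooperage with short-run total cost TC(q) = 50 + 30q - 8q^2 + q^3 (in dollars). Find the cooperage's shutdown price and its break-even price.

Shutdown price = $14; break-even price = $25

AVC = 30 - 8q + q^2; minimized at q = 4, giving min AVC = $14. That is the shutdown price.
ATC = 50/q + 30 - 8q + q^2. Setting dATC/dq = −50/q^2 − 8 + 2q = 0 gives q = 5 (since 2·5^3 − 8·5^2 = 50).
min ATC = 50/5 + 30 − 8·5 + 5^2 = $25. That is the break-even price.
For $14 ≤ P < $25 the firm produces at a loss; below $14 it shuts down.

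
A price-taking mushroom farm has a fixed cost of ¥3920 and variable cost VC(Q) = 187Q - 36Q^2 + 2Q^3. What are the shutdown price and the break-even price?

AVC = 187 - 36Q + 2Q^2; minimized at Q = 9, giving min AVC = ¥25. That is the shutdown price.
ATC = 3920/Q + 187 - 36Q + 2Q^2. Setting dATC/dQ = −3920/Q^2 − 36 + 4Q = 0 gives Q = 14 (since 4·14^3 − 36·14^2 = 3920).
min ATC = 3920/14 + 187 − 36·14 + 2·14^2 = ¥355. That is the break-even price.
For ¥25 ≤ P < ¥355 the firm produces at a loss; below ¥25 it shuts down.

Shutdown price = ¥25; break-even price = ¥355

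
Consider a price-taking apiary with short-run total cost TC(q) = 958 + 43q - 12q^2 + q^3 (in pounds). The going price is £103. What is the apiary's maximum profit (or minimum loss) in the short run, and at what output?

Profit = -£158 at q = 10

AVC = 43 - 12q + q^2; min AVC = £7 at q = 6. Since P = £103 ≥ min AVC, the firm produces.
MC = 43 - 24q + 3q^2. Setting P = MC and taking the root on the rising branch gives q* = 10.
TR = 103·10 = 1030. TC = 958 + 230 = 1188. Profit = 1030 − 1188 = -£158.
Shutting down would mean losing the fixed cost of £958, so operating at a loss of £158 is better by £800.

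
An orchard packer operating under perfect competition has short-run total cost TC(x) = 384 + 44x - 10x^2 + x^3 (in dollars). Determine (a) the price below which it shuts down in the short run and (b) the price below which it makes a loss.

Shutdown price = min AVC. AVC = 44 - 10x + x^2, with vertex at x = 5 and minimum $19.
ATC = 384/x + 44 - 10x + x^2. Setting dATC/dx = −384/x^2 − 10 + 2x = 0 gives x = 8 (since 2·8^3 − 10·8^2 = 384).
min ATC = 384/8 + 44 − 10·8 + 8^2 = $76. That is the break-even price.
Between these two prices the firm operates at a loss; above $76 it earns a profit.

Shutdown price = $19; break-even price = $76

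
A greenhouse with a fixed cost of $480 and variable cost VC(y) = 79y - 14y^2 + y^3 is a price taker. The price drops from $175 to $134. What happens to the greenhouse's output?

Output falls from 12 to 11

AVC = 79 - 14y + y^2, minimized at y = 7 where min AVC = $30. MC = 79 - 28y + 3y^2.
With P = $175 above the shutdown price, P = MC gives y = 12.
At P = $134 ≥ min AVC, set P = MC: y = 11. The firm stays open but cuts output.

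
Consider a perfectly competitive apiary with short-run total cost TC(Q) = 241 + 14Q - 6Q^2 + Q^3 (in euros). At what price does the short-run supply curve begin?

Short-run supply begins at min AVC. From VC = 14Q - 6Q^2 + Q^3, AVC = 14 - 6Q + Q^2.
At the minimum of AVC, MC = AVC. MC = 14 - 12Q + 3Q^2; setting MC = AVC gives 2Q^2 - 6Q = 0, so Q = 3. min AVC = 5.
The firm shuts down for any P below €5.

€5 per unit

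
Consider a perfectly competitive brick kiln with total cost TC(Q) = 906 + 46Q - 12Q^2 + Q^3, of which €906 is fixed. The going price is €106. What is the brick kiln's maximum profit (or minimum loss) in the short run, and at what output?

AVC = 46 - 12Q + Q^2; min AVC = €10 at Q = 6. Since P = €106 ≥ min AVC, the firm produces.
MC = 46 - 24Q + 3Q^2. Setting P = MC and taking the root on the rising branch gives Q* = 10.
TR = 106·10 = 1060. TC = 906 + 260 = 1166. Profit = 1060 − 1166 = -€106.
That loss of €106 beats the €906 the firm would lose by shutting down; producing recovers €800 of fixed cost.

Profit = -€106 at Q = 10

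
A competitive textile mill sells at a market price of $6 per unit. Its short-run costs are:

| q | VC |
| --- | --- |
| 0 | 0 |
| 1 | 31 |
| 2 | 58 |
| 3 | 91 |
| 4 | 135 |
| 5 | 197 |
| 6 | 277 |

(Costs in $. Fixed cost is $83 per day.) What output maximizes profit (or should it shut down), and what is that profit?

q = 0 (shut down); profit = -$83

Tabulate TR − TC: q=0: -83; q=1: -108; q=2: -129; q=3: -156; q=4: -194; q=5: -250; q=6: -324.
Profit is highest at q = 0. Equivalently, the lowest AVC in the table is 58/2 ≈ $29 at q = 2, and P = $6 falls below it — price never covers variable cost, so the firm shuts down and loses only its fixed cost.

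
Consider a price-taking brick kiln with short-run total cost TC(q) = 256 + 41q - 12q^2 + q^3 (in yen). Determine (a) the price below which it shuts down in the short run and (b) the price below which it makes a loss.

Shutdown price = ¥5; break-even price = ¥41

Shutdown price = min AVC. AVC = 41 - 12q + q^2, with vertex at q = 6 and minimum ¥5.
ATC = 256/q + 41 - 12q + q^2. Setting dATC/dq = −256/q^2 − 12 + 2q = 0 gives q = 8 (since 2·8^3 − 12·8^2 = 256).
min ATC = 256/8 + 41 − 12·8 + 8^2 = ¥41. That is the break-even price.
For ¥5 ≤ P < ¥41 the firm produces at a loss; below ¥5 it shuts down.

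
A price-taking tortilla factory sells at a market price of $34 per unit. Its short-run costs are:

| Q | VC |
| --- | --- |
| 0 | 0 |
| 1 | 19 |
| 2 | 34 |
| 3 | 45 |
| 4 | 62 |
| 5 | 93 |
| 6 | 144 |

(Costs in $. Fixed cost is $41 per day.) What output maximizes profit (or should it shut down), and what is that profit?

Q = 5; profit = $36

Tabulate TR − TC: Q=0: -41; Q=1: -26; Q=2: -7; Q=3: 16; Q=4: 33; Q=5: 36; Q=6: 19.
Profit is maximized at Q = 5. AVC there is 93/5 = $18.60 ≤ P, so producing beats shutting down (which would give -$41).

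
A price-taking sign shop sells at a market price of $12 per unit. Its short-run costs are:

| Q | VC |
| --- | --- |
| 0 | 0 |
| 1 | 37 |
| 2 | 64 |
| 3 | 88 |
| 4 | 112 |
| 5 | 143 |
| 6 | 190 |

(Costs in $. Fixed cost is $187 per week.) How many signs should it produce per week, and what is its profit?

Q = 0 (shut down); profit = -$187

Compute π = P·Q − TC at each output: Q=0: -187; Q=1: -212; Q=2: -227; Q=3: -239; Q=4: -251; Q=5: -270; Q=6: -305.
Profit is highest at Q = 0. Equivalently, the lowest AVC in the table is 112/4 ≈ $28 at Q = 4, and P = $12 falls below it — price never covers variable cost, so the firm shuts down and loses only its fixed cost.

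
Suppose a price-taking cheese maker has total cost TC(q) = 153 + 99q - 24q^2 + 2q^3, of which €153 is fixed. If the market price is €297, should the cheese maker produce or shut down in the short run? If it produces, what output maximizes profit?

Variable cost is VC = 99q - 24q^2 + 2q^3, so AVC = VC/q = 99 - 24q + 2q^2 and MC = dTC/dq = 99 - 48q + 6q^2.
AVC hits its minimum where MC = AVC, at q = 6, giving min AVC = 99 - 24·6 + 2·6^2 = €27.
Since P = €297 ≥ min AVC = €27, price covers variable cost and the firm should produce.
Set P = MC: 297 = 99 - 48q + 6q^2 → -198 - 48q + 6q^2 = 0. The roots are q = -3 and q = 11; the profit-maximizing output is on the rising part of MC, so q* = 11.
Check: AVC at q = 11 is €77 ≤ P, so revenue covers variable cost.
Profit = P·q − TC = 297·11 − 1000 = €2267.

Produce at q = 11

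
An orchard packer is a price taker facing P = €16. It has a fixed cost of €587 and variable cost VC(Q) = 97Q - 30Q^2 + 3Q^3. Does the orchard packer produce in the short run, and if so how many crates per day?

Strip out fixed cost: VC = 97Q - 30Q^2 + 3Q^3. Then AVC = 97 - 30Q + 3Q^2 and MC = 97 - 60Q + 9Q^2.
The AVC parabola has its vertex at Q = 30/6 = 5, where AVC = 97 - 30·5 + 3·5^2 = €22.
Since P = €16 < min AVC = €22, price fails to cover variable cost at any output.
Best response: produce nothing and absorb the €587 fixed cost.

Shut down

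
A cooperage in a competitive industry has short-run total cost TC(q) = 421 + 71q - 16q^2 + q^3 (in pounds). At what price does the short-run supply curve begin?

The shutdown price is the minimum of AVC. VC = 71q - 16q^2 + q^3, so AVC = 71 - 16q + q^2.
At the minimum of AVC, MC = AVC. MC = 71 - 32q + 3q^2; setting MC = AVC gives 2q^2 - 16q = 0, so q = 8. min AVC = 7.
So the shutdown price is £7.

£7 per unit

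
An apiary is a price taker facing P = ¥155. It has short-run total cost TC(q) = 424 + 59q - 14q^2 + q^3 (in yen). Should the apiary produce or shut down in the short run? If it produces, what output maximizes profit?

Produce at q = 12

From TC, MC = TC'(q) = 59 - 28q + 3q^2 and AVC = VC/q = 59 - 14q + q^2.
AVC hits its minimum where MC = AVC, at q = 7, giving min AVC = 59 - 14·7 + 7^2 = ¥10.
Since P = ¥155 ≥ min AVC = ¥10, price covers variable cost and the firm should produce.
Solving P = MC: -96 - 28q + 3q^2 = 0 ⇒ q = -8/3 or 12. On the upward-sloping branch, q* = 12.
Check: AVC at q = 12 is ¥35 ≤ P, so revenue covers variable cost.
Profit = P·q − TC = 155·12 − 844 = ¥1016.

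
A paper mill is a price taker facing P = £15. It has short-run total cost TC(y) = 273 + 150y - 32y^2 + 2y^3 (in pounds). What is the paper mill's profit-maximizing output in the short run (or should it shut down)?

Shut down

From TC, MC = TC'(y) = 150 - 64y + 6y^2 and AVC = VC/y = 150 - 32y + 2y^2.
The AVC parabola has its vertex at y = 32/4 = 8, where AVC = 150 - 32·8 + 2·8^2 = £22.
Since P = £15 < min AVC = £22, price fails to cover variable cost at any output.
The firm minimizes its loss by shutting down and losing only its fixed cost of £273.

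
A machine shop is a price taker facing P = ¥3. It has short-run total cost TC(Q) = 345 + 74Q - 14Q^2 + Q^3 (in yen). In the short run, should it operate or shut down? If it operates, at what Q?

Strip out fixed cost: VC = 74Q - 14Q^2 + Q^3. Then AVC = 74 - 14Q + Q^2 and MC = 74 - 28Q + 3Q^2.
AVC hits its minimum where MC = AVC, at Q = 7, giving min AVC = 74 - 14·7 + 7^2 = ¥25.
Since P = ¥3 < min AVC = ¥25, price fails to cover variable cost at any output.
Shutting down limits the loss to fixed cost, ¥345.

Shut down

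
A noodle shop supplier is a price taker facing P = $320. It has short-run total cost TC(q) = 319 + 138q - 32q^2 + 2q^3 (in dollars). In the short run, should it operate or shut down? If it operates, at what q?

Strip out fixed cost: VC = 138q - 32q^2 + 2q^3. Then AVC = 138 - 32q + 2q^2 and MC = 138 - 64q + 6q^2.
AVC hits its minimum where MC = AVC, at q = 8, giving min AVC = 138 - 32·8 + 2·8^2 = $10.
Since P = $320 ≥ min AVC = $10, price covers variable cost and the firm should produce.
Solving P = MC: -182 - 64q + 6q^2 = 0 ⇒ q = -7/3 or 13. On the upward-sloping branch, q* = 13.
Check: AVC at q = 13 is $60 ≤ P, so revenue covers variable cost.
Profit = P·q − TC = 320·13 − 1099 = $3061.

Produce at q = 13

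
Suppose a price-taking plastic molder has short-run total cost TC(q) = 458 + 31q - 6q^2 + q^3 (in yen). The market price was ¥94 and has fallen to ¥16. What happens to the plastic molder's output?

AVC = 31 - 6q + q^2, minimized at q = 3 where min AVC = ¥22. MC = 31 - 12q + 3q^2.
At P = ¥94 ≥ min AVC, set P = MC on the rising branch: q = 7.
At P = ¥16 < min AVC = ¥22, price no longer covers variable cost at any output, so the firm shuts down: q = 0.

Output falls from 7 to 0 (the firm shuts down)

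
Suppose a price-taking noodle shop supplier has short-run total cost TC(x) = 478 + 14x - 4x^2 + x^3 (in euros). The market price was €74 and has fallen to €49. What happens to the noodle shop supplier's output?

MC = 14 - 8x + 3x^2; the shutdown threshold is min AVC = €10 (at x = 2).
At P = €74 ≥ min AVC, set P = MC on the rising branch: x = 6.
At P = €49 ≥ min AVC, set P = MC: x = 5. The firm stays open but cuts output.

Output falls from 6 to 5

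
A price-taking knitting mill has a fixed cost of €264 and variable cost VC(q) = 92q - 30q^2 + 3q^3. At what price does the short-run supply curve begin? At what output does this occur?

€17 per unit, at q = 5

The shutdown price is the minimum of AVC. VC = 92q - 30q^2 + 3q^3, so AVC = 92 - 30q + 3q^2.
dAVC/dq = -30 + 6q = 0 gives q = 5. min AVC = 92 - 30·5 + 3·5^2 = 17.
For P < €17 the firm produces nothing.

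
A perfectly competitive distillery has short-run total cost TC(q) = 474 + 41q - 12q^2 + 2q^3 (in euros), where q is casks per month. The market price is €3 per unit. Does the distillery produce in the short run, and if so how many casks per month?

Shut down

Variable cost is VC = 41q - 12q^2 + 2q^3, so AVC = VC/q = 41 - 12q + 2q^2 and MC = dTC/dq = 41 - 24q + 6q^2.
AVC is minimized where dAVC/dq = -12 + 4q = 0, at q = 3; min AVC = 41 - 12·3 + 2·3^2 = €23.
Since P = €3 < min AVC = €23, price fails to cover variable cost at any output.
Best response: produce nothing and absorb the €474 fixed cost.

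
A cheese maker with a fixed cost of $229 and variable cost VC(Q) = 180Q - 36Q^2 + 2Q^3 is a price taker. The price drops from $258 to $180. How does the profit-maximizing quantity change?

MC = 180 - 72Q + 6Q^2; the shutdown threshold is min AVC = $18 (at Q = 9).
At P = $258 ≥ min AVC, set P = MC on the rising branch: Q = 13.
At P = $180 ≥ min AVC, set P = MC: Q = 12. The firm stays open but cuts output.

Output falls from 13 to 12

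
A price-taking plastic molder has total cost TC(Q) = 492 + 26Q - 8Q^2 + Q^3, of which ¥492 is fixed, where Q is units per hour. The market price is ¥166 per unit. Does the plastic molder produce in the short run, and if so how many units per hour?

Produce at Q = 10

Strip out fixed cost: VC = 26Q - 8Q^2 + Q^3. Then AVC = 26 - 8Q + Q^2 and MC = 26 - 16Q + 3Q^2.
The AVC parabola has its vertex at Q = 8/2 = 4, where AVC = 26 - 8·4 + 4^2 = ¥10.
Because ¥166 ≥ ¥10, revenue can cover variable cost; the firm operates.
Solving P = MC: -140 - 16Q + 3Q^2 = 0 ⇒ Q = -14/3 or 10. On the upward-sloping branch, Q* = 10.
Check: AVC at Q = 10 is ¥46 ≤ P, so revenue covers variable cost.
Profit = P·Q − TC = 166·10 − 952 = ¥708.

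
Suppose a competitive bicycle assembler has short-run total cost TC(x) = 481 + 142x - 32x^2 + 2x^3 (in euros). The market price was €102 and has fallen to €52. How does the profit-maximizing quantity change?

Output falls from 10 to 9

AVC = 142 - 32x + 2x^2, minimized at x = 8 where min AVC = €14. MC = 142 - 64x + 6x^2.
At P = €102 ≥ min AVC, set P = MC on the rising branch: x = 10.
At P = €52 ≥ min AVC, set P = MC: x = 9. The firm stays open but cuts output.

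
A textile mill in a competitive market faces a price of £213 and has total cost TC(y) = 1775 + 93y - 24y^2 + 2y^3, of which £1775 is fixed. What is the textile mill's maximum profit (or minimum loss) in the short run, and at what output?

Profit = -£175 at y = 10

AVC = 93 - 24y + 2y^2; min AVC = £21 at y = 6. Since P = £213 ≥ min AVC, the firm produces.
With MC = 93 - 48y + 6y^2, P = MC on the upward-sloping part at y* = 10.
TR = 213·10 = 2130. TC = 1775 + 530 = 2305. Profit = 2130 − 2305 = -£175.
Shutting down would mean losing the fixed cost of £1775, so operating at a loss of £175 is better by £1600.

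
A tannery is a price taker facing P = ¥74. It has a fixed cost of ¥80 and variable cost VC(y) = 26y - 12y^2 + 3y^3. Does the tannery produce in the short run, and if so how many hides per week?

Strip out fixed cost: VC = 26y - 12y^2 + 3y^3. Then AVC = 26 - 12y + 3y^2 and MC = 26 - 24y + 9y^2.
AVC is minimized where dAVC/dy = -12 + 6y = 0, at y = 2; min AVC = 26 - 12·2 + 3·2^2 = ¥14.
Since P = ¥74 ≥ min AVC = ¥14, price covers variable cost and the firm should produce.
P = MC gives -48 - 24y + 9y^2 = 0, with roots -4/3 and 4. Take the larger (rising MC): y* = 4.
Check: AVC at y = 4 is ¥26 ≤ P, so revenue covers variable cost.
Profit = P·y − TC = 74·4 − 184 = ¥112.

Produce at y = 4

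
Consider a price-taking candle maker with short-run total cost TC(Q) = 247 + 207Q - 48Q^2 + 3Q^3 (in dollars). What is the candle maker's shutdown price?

$15 per unit

The shutdown price is the minimum of AVC. VC = 207Q - 48Q^2 + 3Q^3, so AVC = 207 - 48Q + 3Q^2.
At the minimum of AVC, MC = AVC. MC = 207 - 96Q + 9Q^2; setting MC = AVC gives 6Q^2 - 48Q = 0, so Q = 8. min AVC = 15.
The firm shuts down for any P below $15.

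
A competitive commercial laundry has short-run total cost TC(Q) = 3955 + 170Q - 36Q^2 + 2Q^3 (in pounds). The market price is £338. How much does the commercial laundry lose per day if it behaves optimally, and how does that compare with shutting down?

Profit = -£35 at Q = 14

AVC = 170 - 36Q + 2Q^2 has its minimum £8 at Q = 9; price £338 clears that bar, so the firm operates.
MC = 170 - 72Q + 6Q^2. Setting P = MC and taking the root on the rising branch gives Q* = 14.
TR = 338·14 = 4732. TC = 3955 + 812 = 4767. Profit = 4732 − 4767 = -£35.
That loss of £35 beats the £3955 the firm would lose by shutting down; producing recovers £3920 of fixed cost.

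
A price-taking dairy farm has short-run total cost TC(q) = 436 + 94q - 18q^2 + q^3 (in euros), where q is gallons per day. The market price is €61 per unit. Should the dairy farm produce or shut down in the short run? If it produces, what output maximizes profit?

Strip out fixed cost: VC = 94q - 18q^2 + q^3. Then AVC = 94 - 18q + q^2 and MC = 94 - 36q + 3q^2.
AVC hits its minimum where MC = AVC, at q = 9, giving min AVC = 94 - 18·9 + 9^2 = €13.
P = €61 exceeds min AVC = €13, so the firm stays open.
P = MC gives 33 - 36q + 3q^2 = 0, with roots 1 and 11. Take the larger (rising MC): q* = 11.
Check: AVC at q = 11 is €17 ≤ P, so revenue covers variable cost.
Profit = P·q − TC = 61·11 − 623 = €48.

Produce at q = 11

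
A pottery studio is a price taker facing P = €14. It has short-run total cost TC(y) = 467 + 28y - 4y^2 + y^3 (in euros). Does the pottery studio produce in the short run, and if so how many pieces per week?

From TC, MC = TC'(y) = 28 - 8y + 3y^2 and AVC = VC/y = 28 - 4y + y^2.
The AVC parabola has its vertex at y = 4/2 = 2, where AVC = 28 - 4·2 + 2^2 = €24.
P = €14 lies below min AVC = €24; no output level covers variable cost.
The firm minimizes its loss by shutting down and losing only its fixed cost of €467.

Shut down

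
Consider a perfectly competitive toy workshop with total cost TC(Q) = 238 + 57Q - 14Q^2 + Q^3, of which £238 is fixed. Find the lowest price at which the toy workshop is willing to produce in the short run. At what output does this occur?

£8 per unit, at Q = 7

The shutdown price is the minimum of AVC. VC = 57Q - 14Q^2 + Q^3, so AVC = 57 - 14Q + Q^2.
dAVC/dQ = -14 + 2Q = 0 gives Q = 7. min AVC = 57 - 14·7 + 7^2 = 8.
The firm shuts down for any P below £8.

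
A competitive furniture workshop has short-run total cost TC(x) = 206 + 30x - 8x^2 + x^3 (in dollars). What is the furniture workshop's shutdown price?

The shutdown price is the minimum of AVC. VC = 30x - 8x^2 + x^3, so AVC = 30 - 8x + x^2.
At the minimum of AVC, MC = AVC. MC = 30 - 16x + 3x^2; setting MC = AVC gives 2x^2 - 8x = 0, so x = 4. min AVC = 14.
The firm shuts down for any P below $14.

$14 per unit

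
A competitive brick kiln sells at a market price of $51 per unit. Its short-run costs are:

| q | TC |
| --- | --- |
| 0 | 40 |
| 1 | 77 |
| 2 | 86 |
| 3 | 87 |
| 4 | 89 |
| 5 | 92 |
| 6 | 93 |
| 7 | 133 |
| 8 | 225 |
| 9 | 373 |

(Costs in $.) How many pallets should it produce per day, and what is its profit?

Profit at each row (π = 51q − TC): q=0: -40; q=1: -26; q=2: 16; q=3: 66; q=4: 115; q=5: 163; q=6: 213; q=7: 224; q=8: 183; q=9: 86.
Profit is maximized at q = 7. AVC there is 93/7 = $13.29 ≤ P, so producing beats shutting down (which would give -$40).

q = 7; profit = $224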